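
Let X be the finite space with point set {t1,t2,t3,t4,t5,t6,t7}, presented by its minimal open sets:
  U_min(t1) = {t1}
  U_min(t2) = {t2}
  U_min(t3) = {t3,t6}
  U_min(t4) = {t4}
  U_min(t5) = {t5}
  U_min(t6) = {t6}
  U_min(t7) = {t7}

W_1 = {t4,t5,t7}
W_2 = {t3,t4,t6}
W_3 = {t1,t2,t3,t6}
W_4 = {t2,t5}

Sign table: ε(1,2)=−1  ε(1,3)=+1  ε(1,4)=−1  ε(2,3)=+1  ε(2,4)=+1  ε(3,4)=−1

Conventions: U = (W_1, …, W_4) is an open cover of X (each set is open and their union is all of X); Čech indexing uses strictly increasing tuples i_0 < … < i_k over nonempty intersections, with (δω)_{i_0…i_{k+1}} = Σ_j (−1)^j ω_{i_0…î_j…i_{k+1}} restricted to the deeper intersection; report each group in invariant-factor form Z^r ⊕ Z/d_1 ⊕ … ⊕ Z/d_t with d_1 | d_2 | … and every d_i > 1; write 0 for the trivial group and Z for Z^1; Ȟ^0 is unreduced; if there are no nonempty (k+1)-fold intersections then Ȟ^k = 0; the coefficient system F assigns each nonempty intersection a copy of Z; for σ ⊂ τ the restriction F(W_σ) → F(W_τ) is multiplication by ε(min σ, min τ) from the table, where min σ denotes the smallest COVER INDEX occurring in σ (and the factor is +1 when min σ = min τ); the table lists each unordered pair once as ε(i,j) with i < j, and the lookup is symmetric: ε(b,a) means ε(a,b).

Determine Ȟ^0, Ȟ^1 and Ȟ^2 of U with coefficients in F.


nerve simplices:
  W12={t4} W14={t5} W23={t3,t6} W34={t2}
C dims 4,4; δ0: rk 4, SNF 1^3·2
degree 0: 4−4−0 = 0 → Ȟ^0 ≅ 0
degree 1: 4−0−4 = 0 plus torsion [2] → Ȟ^1 ≅ Z/2
degree 2: 0−0−0 = 0 → Ȟ^2 ≅ 0

Ȟ^0 = 0, Ȟ^1 = Z/2 and Ȟ^2 = 0


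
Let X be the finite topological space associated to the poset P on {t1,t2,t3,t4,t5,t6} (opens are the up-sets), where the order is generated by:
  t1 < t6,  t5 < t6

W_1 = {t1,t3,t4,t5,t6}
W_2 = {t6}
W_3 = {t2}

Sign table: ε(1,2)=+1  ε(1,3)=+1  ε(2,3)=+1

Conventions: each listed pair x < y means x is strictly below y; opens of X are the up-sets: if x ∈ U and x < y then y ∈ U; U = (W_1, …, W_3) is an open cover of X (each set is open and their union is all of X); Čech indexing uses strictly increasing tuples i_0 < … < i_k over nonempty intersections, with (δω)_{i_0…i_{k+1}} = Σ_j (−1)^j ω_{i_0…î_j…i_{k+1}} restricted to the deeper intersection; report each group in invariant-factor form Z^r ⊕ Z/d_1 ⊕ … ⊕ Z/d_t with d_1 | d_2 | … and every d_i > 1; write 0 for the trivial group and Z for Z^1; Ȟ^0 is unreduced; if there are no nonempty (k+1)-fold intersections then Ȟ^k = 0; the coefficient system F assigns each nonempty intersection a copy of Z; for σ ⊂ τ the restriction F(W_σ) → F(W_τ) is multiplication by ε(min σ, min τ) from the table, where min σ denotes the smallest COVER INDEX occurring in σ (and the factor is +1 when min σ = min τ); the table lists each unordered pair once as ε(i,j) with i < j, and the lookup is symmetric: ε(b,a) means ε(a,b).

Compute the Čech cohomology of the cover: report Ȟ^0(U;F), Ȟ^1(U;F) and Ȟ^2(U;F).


nerve simplices:
  W12={t6}
C dims 3,1; δ0: rk 1, SNF 1^1
degree 0: 3−1−0 = 2 → Ȟ^0 ≅ Z^2
degree 1: 1−0−1 = 0 → Ȟ^1 ≅ 0
degree 2: 0−0−0 = 0 → Ȟ^2 ≅ 0

Ȟ^0 ≅ Z^2, Ȟ^1 ≅ 0, Ȟ^2 ≅ 0


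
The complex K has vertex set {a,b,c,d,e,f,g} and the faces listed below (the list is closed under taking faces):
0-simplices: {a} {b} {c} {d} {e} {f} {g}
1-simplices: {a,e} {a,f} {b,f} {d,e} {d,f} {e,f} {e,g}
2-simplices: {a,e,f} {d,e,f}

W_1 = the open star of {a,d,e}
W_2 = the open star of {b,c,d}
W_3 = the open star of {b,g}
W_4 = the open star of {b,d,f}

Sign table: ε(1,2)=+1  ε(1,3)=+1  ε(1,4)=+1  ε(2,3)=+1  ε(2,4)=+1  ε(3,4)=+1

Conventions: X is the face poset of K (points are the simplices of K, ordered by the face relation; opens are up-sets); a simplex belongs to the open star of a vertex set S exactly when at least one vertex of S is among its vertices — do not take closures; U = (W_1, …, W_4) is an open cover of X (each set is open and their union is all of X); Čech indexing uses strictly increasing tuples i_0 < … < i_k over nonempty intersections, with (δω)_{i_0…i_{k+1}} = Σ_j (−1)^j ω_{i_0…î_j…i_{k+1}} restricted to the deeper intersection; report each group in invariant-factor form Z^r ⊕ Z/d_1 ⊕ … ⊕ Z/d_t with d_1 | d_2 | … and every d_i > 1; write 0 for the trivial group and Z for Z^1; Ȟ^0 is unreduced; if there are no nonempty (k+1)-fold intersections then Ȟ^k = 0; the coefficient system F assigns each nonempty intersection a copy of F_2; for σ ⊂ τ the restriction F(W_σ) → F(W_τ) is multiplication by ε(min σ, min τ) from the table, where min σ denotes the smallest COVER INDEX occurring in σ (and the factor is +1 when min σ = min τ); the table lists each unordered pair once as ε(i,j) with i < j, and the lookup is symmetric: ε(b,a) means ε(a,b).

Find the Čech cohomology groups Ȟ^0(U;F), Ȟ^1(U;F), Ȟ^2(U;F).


Ȟ^0 = Z/2, Ȟ^1 = Z/2 and Ȟ^2 = 0

nerve simplices:
  W1={{a},{d},{e},{a,e},{a,f},{d,e},{d,f},{e,f},{e,g},{a,e,f},{d,e,f}} W2={{b},{c},{d},{b,f},{d,e},{d,f},{d,e,f}} W3={{b},{g},{b,f},{e,g}} W4={{b},{d},{f},{a,f},{b,f},{d,e},{d,f},{e,f},{a,e,f},{d,e,f}}
  W12={{d},{d,e},{d,f},{d,e,f}} W13={{e,g}} W14={{d},{a,f},{d,e},{d,f},{e,f},{a,e,f},{d,e,f}} W23={{b},{b,f}} W24={{b},{d},{b,f},{d,e},{d,f},{d,e,f}} W34={{b},{b,f}}
  W124={{d},{d,e},{d,f},{d,e,f}} W234={{b},{b,f}}
C dims 4,6,2; δ0: rk_F2 3; δ1: rk_F2 2
degree 0: 4−3−0 = 1 → Ȟ^0 ≅ Z/2
degree 1: 6−2−3 = 1 → Ȟ^1 ≅ Z/2
degree 2: 2−0−2 = 0 → Ȟ^2 ≅ 0


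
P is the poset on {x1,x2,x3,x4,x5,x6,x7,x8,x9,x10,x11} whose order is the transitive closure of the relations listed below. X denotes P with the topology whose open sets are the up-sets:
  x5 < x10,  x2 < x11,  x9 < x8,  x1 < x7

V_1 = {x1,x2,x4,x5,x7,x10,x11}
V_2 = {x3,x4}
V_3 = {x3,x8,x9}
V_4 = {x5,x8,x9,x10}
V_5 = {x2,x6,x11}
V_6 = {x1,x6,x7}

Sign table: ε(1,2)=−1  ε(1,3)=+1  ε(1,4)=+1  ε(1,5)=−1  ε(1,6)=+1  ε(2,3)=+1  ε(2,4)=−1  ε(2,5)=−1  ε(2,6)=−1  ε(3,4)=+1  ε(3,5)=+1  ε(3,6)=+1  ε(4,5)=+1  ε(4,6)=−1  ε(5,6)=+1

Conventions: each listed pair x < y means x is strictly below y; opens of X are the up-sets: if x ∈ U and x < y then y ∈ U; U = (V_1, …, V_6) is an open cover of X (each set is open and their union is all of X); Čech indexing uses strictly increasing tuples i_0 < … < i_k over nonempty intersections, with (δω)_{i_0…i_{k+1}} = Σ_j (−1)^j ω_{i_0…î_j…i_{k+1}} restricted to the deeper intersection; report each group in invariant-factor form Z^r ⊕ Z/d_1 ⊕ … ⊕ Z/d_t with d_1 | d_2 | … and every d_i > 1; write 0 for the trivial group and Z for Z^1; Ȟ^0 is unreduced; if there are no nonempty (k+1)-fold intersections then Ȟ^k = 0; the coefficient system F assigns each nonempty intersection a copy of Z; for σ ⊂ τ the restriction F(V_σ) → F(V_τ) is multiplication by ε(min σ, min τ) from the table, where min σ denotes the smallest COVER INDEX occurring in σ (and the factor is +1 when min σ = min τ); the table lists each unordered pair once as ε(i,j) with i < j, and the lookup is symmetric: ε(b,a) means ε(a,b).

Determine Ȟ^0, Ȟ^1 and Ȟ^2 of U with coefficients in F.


Ȟ^0(U;F) ≅ 0, Ȟ^1(U;F) ≅ Z ⊕ Z/2, Ȟ^2(U;F) ≅ 0

nerve of the cover:
  V12={x4} V14={x5,x10} V15={x2,x11} V16={x1,x7} V23={x3} V34={x8,x9} V56={x6}
C dims 6,7; δ0: rk 6, SNF 1^5·2
Ȟ^0 = (6 − 6) − 0 = 0, so Ȟ^0 ≅ 0
Ȟ^1 = (7 − 0) − 6 = 1 plus torsion [2], so Ȟ^1 ≅ Z ⊕ Z/2
Ȟ^2 = (0 − 0) − 0 = 0, so Ȟ^2 ≅ 0


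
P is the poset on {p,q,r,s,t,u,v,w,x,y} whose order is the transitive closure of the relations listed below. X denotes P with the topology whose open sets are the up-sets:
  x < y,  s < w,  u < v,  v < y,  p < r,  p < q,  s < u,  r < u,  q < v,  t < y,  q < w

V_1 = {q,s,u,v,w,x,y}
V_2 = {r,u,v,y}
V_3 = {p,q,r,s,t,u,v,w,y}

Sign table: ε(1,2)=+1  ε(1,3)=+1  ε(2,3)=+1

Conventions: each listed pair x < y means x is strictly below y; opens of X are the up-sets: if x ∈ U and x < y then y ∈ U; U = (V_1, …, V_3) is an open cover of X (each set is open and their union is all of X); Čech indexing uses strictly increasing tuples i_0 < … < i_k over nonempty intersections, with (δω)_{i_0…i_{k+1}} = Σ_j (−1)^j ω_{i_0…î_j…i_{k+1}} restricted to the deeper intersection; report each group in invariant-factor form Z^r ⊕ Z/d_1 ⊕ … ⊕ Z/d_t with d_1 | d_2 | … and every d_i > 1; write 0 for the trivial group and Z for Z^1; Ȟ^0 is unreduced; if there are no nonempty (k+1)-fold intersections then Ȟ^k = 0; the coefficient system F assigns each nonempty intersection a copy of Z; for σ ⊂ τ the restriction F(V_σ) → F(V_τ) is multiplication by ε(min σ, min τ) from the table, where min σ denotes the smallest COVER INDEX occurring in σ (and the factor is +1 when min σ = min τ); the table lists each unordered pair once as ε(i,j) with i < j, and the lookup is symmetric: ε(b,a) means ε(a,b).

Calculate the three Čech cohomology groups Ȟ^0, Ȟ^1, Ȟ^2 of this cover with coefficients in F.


Ȟ^0 = Z; Ȟ^1 = 0; Ȟ^2 = 0

nonempty intersections:
  V12={u,v,y} V13={q,s,u,v,w,y} V23={r,u,v,y}
  V123={u,v,y}
C dims 3,3,1; δ0: rk 2, SNF 1^2; δ1: rk 1, SNF 1^1
Ȟ^0: (3−2)−0=1 ⇒ Z
Ȟ^1: (3−1)−2=0 ⇒ 0
Ȟ^2: (1−0)−1=0 ⇒ 0


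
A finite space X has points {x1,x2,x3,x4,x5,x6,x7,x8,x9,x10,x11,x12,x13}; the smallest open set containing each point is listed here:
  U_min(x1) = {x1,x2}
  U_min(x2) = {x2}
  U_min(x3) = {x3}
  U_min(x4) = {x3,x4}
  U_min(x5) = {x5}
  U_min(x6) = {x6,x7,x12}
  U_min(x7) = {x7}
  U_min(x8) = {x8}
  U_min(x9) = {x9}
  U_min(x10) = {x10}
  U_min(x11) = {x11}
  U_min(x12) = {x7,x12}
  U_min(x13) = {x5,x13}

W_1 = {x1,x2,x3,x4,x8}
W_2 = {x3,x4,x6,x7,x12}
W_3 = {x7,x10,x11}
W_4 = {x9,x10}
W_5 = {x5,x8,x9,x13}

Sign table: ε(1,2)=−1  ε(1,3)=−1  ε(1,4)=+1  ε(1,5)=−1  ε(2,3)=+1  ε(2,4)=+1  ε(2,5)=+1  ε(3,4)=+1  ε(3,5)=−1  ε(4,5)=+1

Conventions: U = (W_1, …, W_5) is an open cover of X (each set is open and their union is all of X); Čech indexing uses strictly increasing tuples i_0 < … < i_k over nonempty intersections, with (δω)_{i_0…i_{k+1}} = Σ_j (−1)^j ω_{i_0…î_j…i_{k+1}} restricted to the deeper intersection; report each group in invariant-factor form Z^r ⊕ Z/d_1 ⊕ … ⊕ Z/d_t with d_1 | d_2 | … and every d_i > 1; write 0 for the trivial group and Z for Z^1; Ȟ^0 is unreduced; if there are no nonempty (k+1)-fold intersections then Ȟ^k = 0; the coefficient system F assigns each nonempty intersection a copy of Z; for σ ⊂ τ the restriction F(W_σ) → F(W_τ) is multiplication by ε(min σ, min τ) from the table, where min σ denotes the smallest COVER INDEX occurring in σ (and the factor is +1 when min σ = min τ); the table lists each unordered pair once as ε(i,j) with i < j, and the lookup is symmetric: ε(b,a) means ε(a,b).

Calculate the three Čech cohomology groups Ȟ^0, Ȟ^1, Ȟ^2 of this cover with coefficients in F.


Ȟ^0(U;F) ≅ Z, Ȟ^1(U;F) ≅ Z and Ȟ^2(U;F) ≅ 0

nonempty overlaps:
  W12={x3,x4} W15={x8} W23={x7} W34={x10} W45={x9}
C dims 5,5; δ0: rk 4, SNF 1^4
degree 0: 5−4−0 = 1 → Ȟ^0 ≅ Z
degree 1: 5−0−4 = 1 → Ȟ^1 ≅ Z
degree 2: 0−0−0 = 0 → Ȟ^2 ≅ 0


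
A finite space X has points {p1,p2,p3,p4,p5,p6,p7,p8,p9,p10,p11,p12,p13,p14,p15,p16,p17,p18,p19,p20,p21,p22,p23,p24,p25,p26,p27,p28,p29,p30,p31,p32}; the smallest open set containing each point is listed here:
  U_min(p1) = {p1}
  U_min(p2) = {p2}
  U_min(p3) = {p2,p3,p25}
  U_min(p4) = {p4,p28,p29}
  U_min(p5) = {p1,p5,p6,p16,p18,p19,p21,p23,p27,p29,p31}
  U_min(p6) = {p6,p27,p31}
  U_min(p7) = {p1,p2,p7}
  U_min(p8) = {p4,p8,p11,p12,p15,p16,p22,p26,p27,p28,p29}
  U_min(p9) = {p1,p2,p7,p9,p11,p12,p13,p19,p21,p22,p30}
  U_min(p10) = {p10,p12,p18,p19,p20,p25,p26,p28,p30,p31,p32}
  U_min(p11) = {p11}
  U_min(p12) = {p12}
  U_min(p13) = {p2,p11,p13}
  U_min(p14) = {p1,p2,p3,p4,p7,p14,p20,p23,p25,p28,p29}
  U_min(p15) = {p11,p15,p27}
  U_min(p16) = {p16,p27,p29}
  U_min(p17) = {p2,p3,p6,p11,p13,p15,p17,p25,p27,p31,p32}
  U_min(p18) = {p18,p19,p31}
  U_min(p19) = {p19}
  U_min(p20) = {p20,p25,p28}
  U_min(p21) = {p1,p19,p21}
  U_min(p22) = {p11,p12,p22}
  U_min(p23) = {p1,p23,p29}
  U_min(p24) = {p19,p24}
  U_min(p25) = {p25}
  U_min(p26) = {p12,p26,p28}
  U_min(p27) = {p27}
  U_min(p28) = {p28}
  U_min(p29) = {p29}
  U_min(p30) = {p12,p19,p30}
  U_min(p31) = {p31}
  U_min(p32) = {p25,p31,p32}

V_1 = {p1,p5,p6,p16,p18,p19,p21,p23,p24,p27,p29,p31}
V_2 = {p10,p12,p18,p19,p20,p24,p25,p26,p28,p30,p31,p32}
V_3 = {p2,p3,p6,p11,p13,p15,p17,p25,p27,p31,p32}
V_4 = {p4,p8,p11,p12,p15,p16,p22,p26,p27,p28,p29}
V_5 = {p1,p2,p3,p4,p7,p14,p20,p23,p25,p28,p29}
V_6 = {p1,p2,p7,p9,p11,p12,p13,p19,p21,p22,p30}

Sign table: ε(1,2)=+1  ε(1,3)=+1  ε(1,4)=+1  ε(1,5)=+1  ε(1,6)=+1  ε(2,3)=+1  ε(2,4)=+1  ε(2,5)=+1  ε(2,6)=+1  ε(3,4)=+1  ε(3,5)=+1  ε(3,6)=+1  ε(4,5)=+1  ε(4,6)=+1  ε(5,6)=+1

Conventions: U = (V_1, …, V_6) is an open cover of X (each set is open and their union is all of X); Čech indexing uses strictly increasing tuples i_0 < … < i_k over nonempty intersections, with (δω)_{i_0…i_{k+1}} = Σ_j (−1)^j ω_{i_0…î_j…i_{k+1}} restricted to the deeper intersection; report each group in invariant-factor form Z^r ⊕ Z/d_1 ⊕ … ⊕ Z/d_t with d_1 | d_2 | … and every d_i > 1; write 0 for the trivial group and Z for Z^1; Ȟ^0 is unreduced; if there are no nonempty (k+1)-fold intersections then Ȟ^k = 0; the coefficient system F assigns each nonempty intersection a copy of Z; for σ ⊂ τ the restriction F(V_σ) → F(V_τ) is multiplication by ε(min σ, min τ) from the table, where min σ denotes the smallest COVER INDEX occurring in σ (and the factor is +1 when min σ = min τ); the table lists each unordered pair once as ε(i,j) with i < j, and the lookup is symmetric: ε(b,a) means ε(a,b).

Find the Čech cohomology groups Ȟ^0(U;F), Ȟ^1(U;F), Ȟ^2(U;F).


Ȟ^0(U;F) ≅ Z,  Ȟ^1(U;F) ≅ 0,  Ȟ^2(U;F) ≅ Z/2

nonempty overlaps:
  V12={p18,p19,p24,p31} V13={p6,p27,p31} V14={p16,p27,p29} V15={p1,p23,p29} V16={p1,p19,p21} V23={p25,p31,p32} V24={p12,p26,p28} V25={p20,p25,p28} V26={p12,p19,p30} V34={p11,p15,p27} V35={p2,p3,p25} V36={p2,p11,p13} V45={p4,p28,p29} V46={p11,p12,p22} V56={p1,p2,p7}
  V123={p31} V126={p19} V134={p27} V145={p29} V156={p1} V235={p25} V245={p28} V246={p12} V346={p11} V356={p2}
C dims 6,15,10; δ0: rk 5, SNF 1^5; δ1: rk 10, SNF 1^9·2
degree 0: 6−5−0 = 1 → Ȟ^0 ≅ Z
degree 1: 15−10−5 = 0 → Ȟ^1 ≅ 0
degree 2: 10−0−10 = 0 plus torsion [2] → Ȟ^2 ≅ Z/2


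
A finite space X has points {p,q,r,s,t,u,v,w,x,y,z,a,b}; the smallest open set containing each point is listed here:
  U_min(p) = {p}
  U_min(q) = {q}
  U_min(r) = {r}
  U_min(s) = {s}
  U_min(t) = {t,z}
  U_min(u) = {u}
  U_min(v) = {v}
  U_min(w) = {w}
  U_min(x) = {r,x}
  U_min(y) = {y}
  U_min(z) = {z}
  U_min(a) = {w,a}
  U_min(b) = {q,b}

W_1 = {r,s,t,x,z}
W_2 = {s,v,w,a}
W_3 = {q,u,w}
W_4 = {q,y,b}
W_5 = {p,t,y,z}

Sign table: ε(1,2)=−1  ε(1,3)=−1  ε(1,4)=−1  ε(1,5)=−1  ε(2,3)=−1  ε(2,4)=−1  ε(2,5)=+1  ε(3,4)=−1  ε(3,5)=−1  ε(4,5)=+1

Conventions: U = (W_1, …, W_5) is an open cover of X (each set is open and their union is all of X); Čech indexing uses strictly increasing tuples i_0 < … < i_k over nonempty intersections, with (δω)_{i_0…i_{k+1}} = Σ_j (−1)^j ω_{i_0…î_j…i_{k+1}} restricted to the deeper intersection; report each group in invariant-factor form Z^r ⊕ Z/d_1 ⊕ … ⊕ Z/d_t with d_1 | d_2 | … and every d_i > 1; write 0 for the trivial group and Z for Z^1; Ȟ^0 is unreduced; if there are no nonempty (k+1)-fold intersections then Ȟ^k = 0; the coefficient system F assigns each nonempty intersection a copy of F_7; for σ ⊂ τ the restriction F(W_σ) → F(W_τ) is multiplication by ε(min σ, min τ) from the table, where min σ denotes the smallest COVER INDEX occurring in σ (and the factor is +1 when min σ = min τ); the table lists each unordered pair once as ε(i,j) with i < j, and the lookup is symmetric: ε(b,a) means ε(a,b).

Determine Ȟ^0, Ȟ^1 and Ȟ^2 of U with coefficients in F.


Ȟ^0 = Z/7,  Ȟ^1 = Z/7,  Ȟ^2 = 0

nonempty overlaps:
  W12={s} W15={t,z} W23={w} W34={q} W45={y}
C dims 5,5; δ0: rk_F7 4
degree 0: 5−4−0 = 1 → Ȟ^0 ≅ Z/7
degree 1: 5−0−4 = 1 → Ȟ^1 ≅ Z/7
degree 2: 0−0−0 = 0 → Ȟ^2 ≅ 0


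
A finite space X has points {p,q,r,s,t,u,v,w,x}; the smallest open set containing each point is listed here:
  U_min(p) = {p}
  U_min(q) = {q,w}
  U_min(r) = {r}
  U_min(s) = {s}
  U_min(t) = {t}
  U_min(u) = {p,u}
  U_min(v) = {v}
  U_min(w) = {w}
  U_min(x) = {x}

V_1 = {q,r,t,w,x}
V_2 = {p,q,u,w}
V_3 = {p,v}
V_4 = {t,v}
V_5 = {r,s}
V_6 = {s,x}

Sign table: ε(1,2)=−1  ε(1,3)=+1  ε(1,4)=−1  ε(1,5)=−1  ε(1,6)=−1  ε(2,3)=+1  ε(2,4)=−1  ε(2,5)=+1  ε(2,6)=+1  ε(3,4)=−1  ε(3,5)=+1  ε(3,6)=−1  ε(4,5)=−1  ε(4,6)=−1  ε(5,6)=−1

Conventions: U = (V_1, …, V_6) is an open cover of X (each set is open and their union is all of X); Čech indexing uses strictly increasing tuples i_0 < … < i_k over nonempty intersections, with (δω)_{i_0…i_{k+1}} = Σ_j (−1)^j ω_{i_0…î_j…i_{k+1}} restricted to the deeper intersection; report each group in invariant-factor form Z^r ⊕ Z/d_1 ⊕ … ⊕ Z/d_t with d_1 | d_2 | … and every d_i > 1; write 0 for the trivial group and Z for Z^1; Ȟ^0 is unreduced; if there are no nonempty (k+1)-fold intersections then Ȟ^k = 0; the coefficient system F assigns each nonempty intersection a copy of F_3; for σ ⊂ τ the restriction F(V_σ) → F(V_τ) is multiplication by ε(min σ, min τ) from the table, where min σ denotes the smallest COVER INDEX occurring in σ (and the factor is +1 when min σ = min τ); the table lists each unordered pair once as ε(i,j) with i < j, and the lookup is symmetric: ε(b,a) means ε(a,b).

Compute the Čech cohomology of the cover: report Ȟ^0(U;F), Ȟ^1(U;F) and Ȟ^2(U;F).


nonempty overlaps:
  V12={q,w} V14={t} V15={r} V16={x} V23={p} V34={v} V56={s}
C dims 6,7; δ0: rk_F3 6
degree 0: 6−6−0 = 0 → Ȟ^0 ≅ 0
degree 1: 7−0−6 = 1 → Ȟ^1 ≅ Z/3
degree 2: 0−0−0 = 0 → Ȟ^2 ≅ 0

Ȟ^0 = 0,  Ȟ^1 = Z/3,  Ȟ^2 = 0


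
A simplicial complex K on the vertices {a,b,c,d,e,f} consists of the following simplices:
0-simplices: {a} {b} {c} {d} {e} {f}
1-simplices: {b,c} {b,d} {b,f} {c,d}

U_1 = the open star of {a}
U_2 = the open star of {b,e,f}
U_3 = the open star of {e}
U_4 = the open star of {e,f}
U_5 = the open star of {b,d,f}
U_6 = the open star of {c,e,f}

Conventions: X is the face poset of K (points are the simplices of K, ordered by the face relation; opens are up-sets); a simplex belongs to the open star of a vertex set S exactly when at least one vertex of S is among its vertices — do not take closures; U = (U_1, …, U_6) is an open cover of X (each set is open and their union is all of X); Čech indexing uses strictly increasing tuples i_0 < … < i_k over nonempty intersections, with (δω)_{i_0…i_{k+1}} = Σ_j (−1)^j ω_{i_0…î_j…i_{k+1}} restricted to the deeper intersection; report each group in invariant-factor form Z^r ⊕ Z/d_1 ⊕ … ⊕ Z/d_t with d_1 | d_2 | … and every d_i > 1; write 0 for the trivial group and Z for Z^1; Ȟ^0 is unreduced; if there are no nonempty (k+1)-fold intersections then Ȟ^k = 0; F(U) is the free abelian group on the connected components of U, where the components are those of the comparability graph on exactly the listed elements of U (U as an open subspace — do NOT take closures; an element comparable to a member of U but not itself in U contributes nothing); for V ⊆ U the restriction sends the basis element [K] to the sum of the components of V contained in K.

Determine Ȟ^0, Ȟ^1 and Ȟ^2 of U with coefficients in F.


Ȟ^0 ≅ Z^3, Ȟ^1 ≅ Z and Ȟ^2 ≅ 0

nerve simplices:
  U1={{a}} U2={{b},{e},{f},{b,c},{b,d},{b,f}} U3={{e}} U4={{e},{f},{b,f}} U5={{b},{d},{f},{b,c},{b,d},{b,f},{c,d}} U6={{c},{e},{f},{b,c},{b,f},{c,d}}
  U23={{e}} U24={{e},{f},{b,f}} U25={{b},{f},{b,c},{b,d},{b,f}} U26={{e},{f},{b,c},{b,f}} U34={{e}} U36={{e}} U45={{f},{b,f}} U46={{e},{f},{b,f}} U56={{f},{b,c},{b,f},{c,d}}
  U234={{e}} U236={{e}} U245={{f},{b,f}} U246={{e},{f},{b,f}} U256={{f},{b,c},{b,f}} U346={{e}} U456={{f},{b,f}}
  U2346={{e}} U2456={{f},{b,f}}
components per intersection:
  U1: {{a}}
  U2: {{b},{f},{b,c},{b,d},{b,f}} {{e}}
  U3: {{e}}
  U4: {{e}} {{f},{b,f}}
  U5: {{b},{d},{f},{b,c},{b,d},{b,f},{c,d}}
  U6: {{c},{b,c},{c,d}} {{e}} {{f},{b,f}}
  U23: {{e}}
  U24: {{e}} {{f},{b,f}}
  U25: {{b},{f},{b,c},{b,d},{b,f}}
  U26: {{e}} {{f},{b,f}} {{b,c}}
  U34: {{e}}
  U36: {{e}}
  U45: {{f},{b,f}}
  U46: {{e}} {{f},{b,f}}
  U56: {{f},{b,f}} {{b,c}} {{c,d}}
  U234: {{e}}
  U236: {{e}}
  U245: {{f},{b,f}}
  U246: {{e}} {{f},{b,f}}
  U256: {{f},{b,f}} {{b,c}}
  U346: {{e}}
  U456: {{f},{b,f}}
  U2346: {{e}}
  U2456: {{f},{b,f}}
C dims 10,15,9,2; δ0: rk 7, SNF 1^7; δ1: rk 7, SNF 1^7; δ2: rk 2, SNF 1^2
degree 0: 10−7−0 = 3 → Ȟ^0 ≅ Z^3
degree 1: 15−7−7 = 1 → Ȟ^1 ≅ Z
degree 2: 9−2−7 = 0 → Ȟ^2 ≅ 0


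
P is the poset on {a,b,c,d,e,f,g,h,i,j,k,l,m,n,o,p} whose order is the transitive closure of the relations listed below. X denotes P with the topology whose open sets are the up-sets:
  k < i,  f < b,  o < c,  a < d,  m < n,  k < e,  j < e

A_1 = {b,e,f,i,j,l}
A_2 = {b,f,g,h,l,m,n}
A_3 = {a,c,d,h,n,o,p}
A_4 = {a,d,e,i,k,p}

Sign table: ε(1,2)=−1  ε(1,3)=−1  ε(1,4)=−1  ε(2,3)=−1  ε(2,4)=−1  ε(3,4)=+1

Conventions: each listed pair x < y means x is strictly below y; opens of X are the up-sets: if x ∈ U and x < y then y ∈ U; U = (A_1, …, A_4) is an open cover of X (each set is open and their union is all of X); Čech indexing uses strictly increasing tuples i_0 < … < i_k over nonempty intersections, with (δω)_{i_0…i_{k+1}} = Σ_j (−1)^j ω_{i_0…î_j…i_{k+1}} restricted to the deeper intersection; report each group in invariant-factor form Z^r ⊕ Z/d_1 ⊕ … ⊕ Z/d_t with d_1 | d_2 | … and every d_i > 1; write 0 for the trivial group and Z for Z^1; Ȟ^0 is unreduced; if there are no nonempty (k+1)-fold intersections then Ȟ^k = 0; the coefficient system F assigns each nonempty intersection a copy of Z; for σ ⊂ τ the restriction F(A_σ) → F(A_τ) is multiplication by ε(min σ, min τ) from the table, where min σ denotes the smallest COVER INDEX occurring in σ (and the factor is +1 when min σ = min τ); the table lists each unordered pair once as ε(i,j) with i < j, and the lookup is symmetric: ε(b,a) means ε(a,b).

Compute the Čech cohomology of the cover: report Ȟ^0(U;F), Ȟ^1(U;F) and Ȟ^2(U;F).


cover nerve:
  A12={b,f,l} A14={e,i} A23={h,n} A34={a,d,p}
C dims 4,4; δ0: rk 4, SNF 1^3·2
Ȟ^0: (4−4)−0=0 ⇒ 0
Ȟ^1: (4−0)−4=0 plus torsion [2] ⇒ Z/2
Ȟ^2: (0−0)−0=0 ⇒ 0

Ȟ^0 ≅ 0, Ȟ^1 ≅ Z/2, Ȟ^2 ≅ 0


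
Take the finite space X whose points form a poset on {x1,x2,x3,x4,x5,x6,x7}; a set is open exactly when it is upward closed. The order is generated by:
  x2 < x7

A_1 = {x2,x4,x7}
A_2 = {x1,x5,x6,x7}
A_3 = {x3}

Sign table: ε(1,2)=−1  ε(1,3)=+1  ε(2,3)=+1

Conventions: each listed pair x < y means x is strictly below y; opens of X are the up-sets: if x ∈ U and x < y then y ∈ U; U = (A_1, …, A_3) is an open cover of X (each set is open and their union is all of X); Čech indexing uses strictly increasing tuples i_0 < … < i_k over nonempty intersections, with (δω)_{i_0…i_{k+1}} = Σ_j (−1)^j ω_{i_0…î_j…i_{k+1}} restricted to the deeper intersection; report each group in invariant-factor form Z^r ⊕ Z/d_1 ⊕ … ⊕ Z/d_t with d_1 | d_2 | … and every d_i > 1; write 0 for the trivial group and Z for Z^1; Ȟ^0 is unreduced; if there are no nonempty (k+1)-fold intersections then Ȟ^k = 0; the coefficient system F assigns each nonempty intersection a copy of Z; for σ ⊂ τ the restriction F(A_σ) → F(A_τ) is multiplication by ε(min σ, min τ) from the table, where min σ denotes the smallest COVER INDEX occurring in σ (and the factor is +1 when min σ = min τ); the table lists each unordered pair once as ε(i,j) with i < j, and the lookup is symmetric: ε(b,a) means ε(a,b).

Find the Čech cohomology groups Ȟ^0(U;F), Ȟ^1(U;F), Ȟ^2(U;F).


Ȟ^0 ≅ Z^2, Ȟ^1 ≅ 0 and Ȟ^2 ≅ 0

nonempty intersections:
  A12={x7}
C dims 3,1; δ0: rk 1, SNF 1^1
Ȟ^0: (3−1)−0=2 ⇒ Z^2
Ȟ^1: (1−0)−1=0 ⇒ 0
Ȟ^2: (0−0)−0=0 ⇒ 0


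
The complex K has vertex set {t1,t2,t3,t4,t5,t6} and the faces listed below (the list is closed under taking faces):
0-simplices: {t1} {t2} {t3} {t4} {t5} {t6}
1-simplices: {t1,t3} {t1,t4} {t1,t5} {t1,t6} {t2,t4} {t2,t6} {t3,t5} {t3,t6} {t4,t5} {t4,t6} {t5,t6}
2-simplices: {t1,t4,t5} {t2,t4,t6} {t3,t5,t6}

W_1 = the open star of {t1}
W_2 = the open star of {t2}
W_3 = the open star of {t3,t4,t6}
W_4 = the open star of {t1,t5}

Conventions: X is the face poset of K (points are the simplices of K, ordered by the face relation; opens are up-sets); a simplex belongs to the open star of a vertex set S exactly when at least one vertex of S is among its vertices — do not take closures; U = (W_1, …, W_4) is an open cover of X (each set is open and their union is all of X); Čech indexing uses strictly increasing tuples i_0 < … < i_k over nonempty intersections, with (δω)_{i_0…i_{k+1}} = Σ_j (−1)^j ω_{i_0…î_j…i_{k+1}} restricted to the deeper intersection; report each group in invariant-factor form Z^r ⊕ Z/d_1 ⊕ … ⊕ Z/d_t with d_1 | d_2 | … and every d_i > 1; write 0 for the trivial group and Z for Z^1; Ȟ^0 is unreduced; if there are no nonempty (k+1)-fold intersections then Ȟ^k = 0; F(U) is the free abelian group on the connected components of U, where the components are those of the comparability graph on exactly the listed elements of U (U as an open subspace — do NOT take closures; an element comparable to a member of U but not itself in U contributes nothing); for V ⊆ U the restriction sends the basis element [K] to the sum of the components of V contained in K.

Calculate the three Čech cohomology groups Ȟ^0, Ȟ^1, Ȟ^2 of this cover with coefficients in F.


Ȟ^0(U;F) ≅ Z,  Ȟ^1(U;F) ≅ Z^3,  Ȟ^2(U;F) ≅ 0

cover nerve:
  W1={{t1},{t1,t3},{t1,t4},{t1,t5},{t1,t6},{t1,t4,t5}} W2={{t2},{t2,t4},{t2,t6},{t2,t4,t6}} W3={{t3},{t4},{t6},{t1,t3},{t1,t4},{t1,t6},{t2,t4},{t2,t6},{t3,t5},{t3,t6},{t4,t5},{t4,t6},{t5,t6},{t1,t4,t5},{t2,t4,t6},{t3,t5,t6}} W4={{t1},{t5},{t1,t3},{t1,t4},{t1,t5},{t1,t6},{t3,t5},{t4,t5},{t5,t6},{t1,t4,t5},{t3,t5,t6}}
  W13={{t1,t3},{t1,t4},{t1,t6},{t1,t4,t5}} W14={{t1},{t1,t3},{t1,t4},{t1,t5},{t1,t6},{t1,t4,t5}} W23={{t2,t4},{t2,t6},{t2,t4,t6}} W34={{t1,t3},{t1,t4},{t1,t6},{t3,t5},{t4,t5},{t5,t6},{t1,t4,t5},{t3,t5,t6}}
  W134={{t1,t3},{t1,t4},{t1,t6},{t1,t4,t5}}
components per intersection:
  W1: {{t1},{t1,t3},{t1,t4},{t1,t5},{t1,t6},{t1,t4,t5}}
  W2: {{t2},{t2,t4},{t2,t6},{t2,t4,t6}}
  W3: {{t3},{t4},{t6},{t1,t3},{t1,t4},{t1,t6},{t2,t4},{t2,t6},{t3,t5},{t3,t6},{t4,t5},{t4,t6},{t5,t6},{t1,t4,t5},{t2,t4,t6},{t3,t5,t6}}
  W4: {{t1},{t5},{t1,t3},{t1,t4},{t1,t5},{t1,t6},{t3,t5},{t4,t5},{t5,t6},{t1,t4,t5},{t3,t5,t6}}
  W13: {{t1,t3}} {{t1,t4},{t1,t4,t5}} {{t1,t6}}
  W14: {{t1},{t1,t3},{t1,t4},{t1,t5},{t1,t6},{t1,t4,t5}}
  W23: {{t2,t4},{t2,t6},{t2,t4,t6}}
  W34: {{t1,t3}} {{t1,t4},{t4,t5},{t1,t4,t5}} {{t1,t6}} {{t3,t5},{t5,t6},{t3,t5,t6}}
  W134: {{t1,t3}} {{t1,t4},{t1,t4,t5}} {{t1,t6}}
C dims 4,9,3; δ0: rk 3, SNF 1^3; δ1: rk 3, SNF 1^3
Ȟ^0: (4−3)−0=1 ⇒ Z
Ȟ^1: (9−3)−3=3 ⇒ Z^3
Ȟ^2: (3−0)−3=0 ⇒ 0


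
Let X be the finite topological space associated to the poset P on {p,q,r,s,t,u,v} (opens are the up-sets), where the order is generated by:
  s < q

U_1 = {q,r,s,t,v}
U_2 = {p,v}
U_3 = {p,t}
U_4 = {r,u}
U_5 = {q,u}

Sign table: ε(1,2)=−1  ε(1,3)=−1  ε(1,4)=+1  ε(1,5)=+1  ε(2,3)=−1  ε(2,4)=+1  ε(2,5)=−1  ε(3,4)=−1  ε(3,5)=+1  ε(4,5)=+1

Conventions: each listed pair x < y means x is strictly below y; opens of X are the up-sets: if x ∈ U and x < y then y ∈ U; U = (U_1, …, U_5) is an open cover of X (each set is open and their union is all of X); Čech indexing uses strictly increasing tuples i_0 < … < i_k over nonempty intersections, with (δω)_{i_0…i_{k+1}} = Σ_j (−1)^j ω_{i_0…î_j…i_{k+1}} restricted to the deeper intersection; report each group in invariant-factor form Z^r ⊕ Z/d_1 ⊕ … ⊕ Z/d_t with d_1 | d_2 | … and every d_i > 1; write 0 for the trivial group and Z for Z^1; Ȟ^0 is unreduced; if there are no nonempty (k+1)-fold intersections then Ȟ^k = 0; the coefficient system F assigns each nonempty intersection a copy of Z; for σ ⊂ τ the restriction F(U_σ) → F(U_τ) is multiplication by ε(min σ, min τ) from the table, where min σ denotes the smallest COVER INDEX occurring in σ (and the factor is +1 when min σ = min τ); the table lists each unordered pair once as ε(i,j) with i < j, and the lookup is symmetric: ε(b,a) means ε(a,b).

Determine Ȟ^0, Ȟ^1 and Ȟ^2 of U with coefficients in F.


Ȟ^0 = 0; Ȟ^1 = Z ⊕ Z/2; Ȟ^2 = 0

cover nerve:
  U12={v} U13={t} U14={r} U15={q} U23={p} U45={u}
C dims 5,6; δ0: rk 5, SNF 1^4·2
Ȟ^0: (5−5)−0=0 ⇒ 0
Ȟ^1: (6−0)−5=1 plus torsion [2] ⇒ Z ⊕ Z/2
Ȟ^2: (0−0)−0=0 ⇒ 0


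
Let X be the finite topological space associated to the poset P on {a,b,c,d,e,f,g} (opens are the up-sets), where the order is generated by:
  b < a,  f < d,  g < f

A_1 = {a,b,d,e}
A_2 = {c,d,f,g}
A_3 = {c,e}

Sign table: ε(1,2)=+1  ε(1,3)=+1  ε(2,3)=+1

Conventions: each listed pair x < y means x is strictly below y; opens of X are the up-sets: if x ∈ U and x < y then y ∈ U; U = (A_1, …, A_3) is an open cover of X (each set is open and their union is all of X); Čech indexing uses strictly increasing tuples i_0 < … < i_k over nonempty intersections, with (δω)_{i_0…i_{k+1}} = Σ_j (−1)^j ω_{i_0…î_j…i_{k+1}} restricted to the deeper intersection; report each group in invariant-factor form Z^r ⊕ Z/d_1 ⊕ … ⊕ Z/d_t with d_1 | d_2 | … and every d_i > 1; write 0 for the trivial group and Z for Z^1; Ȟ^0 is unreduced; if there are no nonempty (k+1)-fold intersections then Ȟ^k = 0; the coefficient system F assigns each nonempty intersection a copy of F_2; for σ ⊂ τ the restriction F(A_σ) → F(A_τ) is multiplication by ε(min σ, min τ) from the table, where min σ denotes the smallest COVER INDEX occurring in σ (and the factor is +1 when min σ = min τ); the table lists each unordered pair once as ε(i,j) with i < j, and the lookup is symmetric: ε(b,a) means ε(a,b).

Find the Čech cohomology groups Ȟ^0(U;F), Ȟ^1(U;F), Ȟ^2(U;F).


nonempty overlaps:
  A12={d} A13={e} A23={c}
C dims 3,3; δ0: rk_F2 2
degree 0: 3−2−0 = 1 → Ȟ^0 ≅ Z/2
degree 1: 3−0−2 = 1 → Ȟ^1 ≅ Z/2
degree 2: 0−0−0 = 0 → Ȟ^2 ≅ 0

Ȟ^0 = Z/2, Ȟ^1 = Z/2 and Ȟ^2 = 0


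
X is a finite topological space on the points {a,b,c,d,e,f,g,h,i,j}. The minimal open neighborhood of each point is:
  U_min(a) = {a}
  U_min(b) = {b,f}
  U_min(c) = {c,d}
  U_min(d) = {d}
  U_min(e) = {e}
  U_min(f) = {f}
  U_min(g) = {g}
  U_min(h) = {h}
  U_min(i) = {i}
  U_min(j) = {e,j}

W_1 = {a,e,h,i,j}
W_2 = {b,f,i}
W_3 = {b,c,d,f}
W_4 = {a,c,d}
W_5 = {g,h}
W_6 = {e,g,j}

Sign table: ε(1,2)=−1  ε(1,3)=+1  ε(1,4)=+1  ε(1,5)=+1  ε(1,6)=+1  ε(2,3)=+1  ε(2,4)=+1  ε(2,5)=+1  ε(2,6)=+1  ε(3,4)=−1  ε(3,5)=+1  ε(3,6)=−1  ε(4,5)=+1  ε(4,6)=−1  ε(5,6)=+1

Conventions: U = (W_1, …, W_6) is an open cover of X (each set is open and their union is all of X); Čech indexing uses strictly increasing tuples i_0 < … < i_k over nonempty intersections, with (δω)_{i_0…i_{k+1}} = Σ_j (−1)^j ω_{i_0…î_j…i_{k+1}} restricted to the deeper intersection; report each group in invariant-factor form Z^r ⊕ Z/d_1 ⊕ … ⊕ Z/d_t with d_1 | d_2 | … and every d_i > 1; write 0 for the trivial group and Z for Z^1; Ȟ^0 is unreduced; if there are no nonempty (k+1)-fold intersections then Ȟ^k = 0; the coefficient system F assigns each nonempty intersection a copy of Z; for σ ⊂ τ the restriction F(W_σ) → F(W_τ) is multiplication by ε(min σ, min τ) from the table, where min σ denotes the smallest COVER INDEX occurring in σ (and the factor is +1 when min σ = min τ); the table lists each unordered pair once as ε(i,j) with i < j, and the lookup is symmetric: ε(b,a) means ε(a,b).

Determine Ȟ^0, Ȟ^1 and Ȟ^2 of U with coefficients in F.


intersection data:
  W12={i} W14={a} W15={h} W16={e,j} W23={b,f} W34={c,d} W56={g}
C dims 6,7; δ0: rk 5, SNF 1^5
Ȟ^0 = (6 − 5) − 0 = 1, so Ȟ^0 ≅ Z
Ȟ^1 = (7 − 0) − 5 = 2, so Ȟ^1 ≅ Z^2
Ȟ^2 = (0 − 0) − 0 = 0, so Ȟ^2 ≅ 0

Ȟ^0 ≅ Z; Ȟ^1 ≅ Z^2; Ȟ^2 ≅ 0


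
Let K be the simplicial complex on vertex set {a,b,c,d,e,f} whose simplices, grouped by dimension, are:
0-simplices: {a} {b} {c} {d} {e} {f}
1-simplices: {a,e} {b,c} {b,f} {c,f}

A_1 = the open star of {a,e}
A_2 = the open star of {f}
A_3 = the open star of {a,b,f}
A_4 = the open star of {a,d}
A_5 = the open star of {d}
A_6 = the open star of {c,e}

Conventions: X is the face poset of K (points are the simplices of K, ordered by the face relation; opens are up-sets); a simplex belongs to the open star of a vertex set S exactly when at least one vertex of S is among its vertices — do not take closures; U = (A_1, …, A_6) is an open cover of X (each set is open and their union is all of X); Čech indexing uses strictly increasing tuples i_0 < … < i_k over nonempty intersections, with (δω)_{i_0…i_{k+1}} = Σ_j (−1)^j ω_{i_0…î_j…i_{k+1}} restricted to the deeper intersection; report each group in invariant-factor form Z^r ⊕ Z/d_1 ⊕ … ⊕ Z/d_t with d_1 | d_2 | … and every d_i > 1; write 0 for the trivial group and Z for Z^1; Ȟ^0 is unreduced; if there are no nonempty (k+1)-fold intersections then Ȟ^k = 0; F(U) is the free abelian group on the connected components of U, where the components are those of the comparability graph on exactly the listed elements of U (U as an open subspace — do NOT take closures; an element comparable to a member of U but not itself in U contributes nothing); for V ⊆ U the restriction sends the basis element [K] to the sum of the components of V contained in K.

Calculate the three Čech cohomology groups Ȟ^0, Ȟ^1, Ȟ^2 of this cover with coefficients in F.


Ȟ^0 ≅ Z^3, Ȟ^1 ≅ Z, Ȟ^2 ≅ 0

nonempty overlaps:
  A1={{a},{e},{a,e}} A2={{f},{b,f},{c,f}} A3={{a},{b},{f},{a,e},{b,c},{b,f},{c,f}} A4={{a},{d},{a,e}} A5={{d}} A6={{c},{e},{a,e},{b,c},{c,f}}
  A13={{a},{a,e}} A14={{a},{a,e}} A16={{e},{a,e}} A23={{f},{b,f},{c,f}} A26={{c,f}} A34={{a},{a,e}} A36={{a,e},{b,c},{c,f}} A45={{d}} A46={{a,e}}
  A134={{a},{a,e}} A136={{a,e}} A146={{a,e}} A236={{c,f}} A346={{a,e}}
  A1346={{a,e}}
components per intersection:
  A1: {{a},{e},{a,e}}
  A2: {{f},{b,f},{c,f}}
  A3: {{a},{a,e}} {{b},{f},{b,c},{b,f},{c,f}}
  A4: {{a},{a,e}} {{d}}
  A5: {{d}}
  A6: {{c},{b,c},{c,f}} {{e},{a,e}}
  A13: {{a},{a,e}}
  A14: {{a},{a,e}}
  A16: {{e},{a,e}}
  A23: {{f},{b,f},{c,f}}
  A26: {{c,f}}
  A34: {{a},{a,e}}
  A36: {{a,e}} {{b,c}} {{c,f}}
  A45: {{d}}
  A46: {{a,e}}
  A134: {{a},{a,e}}
  A136: {{a,e}}
  A146: {{a,e}}
  A236: {{c,f}}
  A346: {{a,e}}
  A1346: {{a,e}}
C dims 9,11,5,1; δ0: rk 6, SNF 1^6; δ1: rk 4, SNF 1^4; δ2: rk 1, SNF 1^1
degree 0: 9−6−0 = 3 → Ȟ^0 ≅ Z^3
degree 1: 11−4−6 = 1 → Ȟ^1 ≅ Z
degree 2: 5−1−4 = 0 → Ȟ^2 ≅ 0


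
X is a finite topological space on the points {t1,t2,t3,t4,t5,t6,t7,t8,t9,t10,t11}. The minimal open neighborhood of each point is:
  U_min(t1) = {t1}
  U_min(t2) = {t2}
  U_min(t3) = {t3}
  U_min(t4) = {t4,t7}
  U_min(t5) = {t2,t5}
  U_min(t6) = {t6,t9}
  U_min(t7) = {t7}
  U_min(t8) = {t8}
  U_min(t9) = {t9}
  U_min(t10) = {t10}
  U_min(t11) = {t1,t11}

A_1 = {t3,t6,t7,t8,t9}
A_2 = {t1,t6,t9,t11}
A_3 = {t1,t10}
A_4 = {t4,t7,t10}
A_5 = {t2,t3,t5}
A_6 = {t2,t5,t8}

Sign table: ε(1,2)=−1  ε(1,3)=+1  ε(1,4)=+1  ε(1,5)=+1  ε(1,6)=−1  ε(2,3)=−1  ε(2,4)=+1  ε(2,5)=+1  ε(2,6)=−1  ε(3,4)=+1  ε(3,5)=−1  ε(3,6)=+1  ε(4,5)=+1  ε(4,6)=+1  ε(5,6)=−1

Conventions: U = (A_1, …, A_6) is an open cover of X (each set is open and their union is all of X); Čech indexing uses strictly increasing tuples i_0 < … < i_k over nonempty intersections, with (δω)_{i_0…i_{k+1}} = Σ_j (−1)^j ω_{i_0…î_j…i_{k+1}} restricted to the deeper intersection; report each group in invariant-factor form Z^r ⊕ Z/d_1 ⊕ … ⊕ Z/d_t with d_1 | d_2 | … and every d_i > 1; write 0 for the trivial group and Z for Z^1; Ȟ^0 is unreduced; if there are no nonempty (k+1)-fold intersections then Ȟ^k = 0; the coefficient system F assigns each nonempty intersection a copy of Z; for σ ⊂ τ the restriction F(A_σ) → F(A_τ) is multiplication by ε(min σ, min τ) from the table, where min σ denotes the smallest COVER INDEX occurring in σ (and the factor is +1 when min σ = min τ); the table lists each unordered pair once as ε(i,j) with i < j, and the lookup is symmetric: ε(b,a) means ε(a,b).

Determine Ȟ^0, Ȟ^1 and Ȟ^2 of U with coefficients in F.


Ȟ^0 = Z; Ȟ^1 = Z^2; Ȟ^2 = 0

nerve of the cover:
  A12={t6,t9} A14={t7} A15={t3} A16={t8} A23={t1} A34={t10} A56={t2,t5}
C dims 6,7; δ0: rk 5, SNF 1^5
Ȟ^0 = (6 − 5) − 0 = 1, so Ȟ^0 ≅ Z
Ȟ^1 = (7 − 0) − 5 = 2, so Ȟ^1 ≅ Z^2
Ȟ^2 = (0 − 0) − 0 = 0, so Ȟ^2 ≅ 0


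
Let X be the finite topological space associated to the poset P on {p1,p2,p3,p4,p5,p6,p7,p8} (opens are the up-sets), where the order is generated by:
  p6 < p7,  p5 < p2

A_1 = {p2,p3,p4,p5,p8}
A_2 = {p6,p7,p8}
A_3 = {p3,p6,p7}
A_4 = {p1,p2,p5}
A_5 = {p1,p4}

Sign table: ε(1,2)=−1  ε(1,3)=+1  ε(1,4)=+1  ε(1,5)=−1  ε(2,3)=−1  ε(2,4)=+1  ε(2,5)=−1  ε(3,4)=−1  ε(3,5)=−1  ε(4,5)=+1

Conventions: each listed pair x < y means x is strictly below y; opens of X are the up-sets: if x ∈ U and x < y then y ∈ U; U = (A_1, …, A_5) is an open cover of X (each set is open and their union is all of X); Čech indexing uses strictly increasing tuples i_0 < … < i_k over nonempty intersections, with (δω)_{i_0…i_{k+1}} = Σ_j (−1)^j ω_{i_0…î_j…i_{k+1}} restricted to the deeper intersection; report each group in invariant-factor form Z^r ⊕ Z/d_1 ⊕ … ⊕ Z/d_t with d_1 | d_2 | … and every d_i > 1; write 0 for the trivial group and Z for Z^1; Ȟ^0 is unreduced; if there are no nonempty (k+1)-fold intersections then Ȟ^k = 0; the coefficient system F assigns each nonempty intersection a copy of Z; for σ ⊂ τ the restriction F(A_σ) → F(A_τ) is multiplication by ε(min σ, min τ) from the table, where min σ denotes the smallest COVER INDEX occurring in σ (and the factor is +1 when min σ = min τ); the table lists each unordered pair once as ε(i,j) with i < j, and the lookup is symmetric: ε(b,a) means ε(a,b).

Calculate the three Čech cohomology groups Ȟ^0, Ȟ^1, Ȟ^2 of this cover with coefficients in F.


Ȟ^0 = 0, Ȟ^1 = Z ⊕ Z/2, Ȟ^2 = 0

intersection data:
  A12={p8} A13={p3} A14={p2,p5} A15={p4} A23={p6,p7} A45={p1}
C dims 5,6; δ0: rk 5, SNF 1^4·2
Ȟ^0 = (5 − 5) − 0 = 0, so Ȟ^0 ≅ 0
Ȟ^1 = (6 − 0) − 5 = 1 plus torsion [2], so Ȟ^1 ≅ Z ⊕ Z/2
Ȟ^2 = (0 − 0) − 0 = 0, so Ȟ^2 ≅ 0


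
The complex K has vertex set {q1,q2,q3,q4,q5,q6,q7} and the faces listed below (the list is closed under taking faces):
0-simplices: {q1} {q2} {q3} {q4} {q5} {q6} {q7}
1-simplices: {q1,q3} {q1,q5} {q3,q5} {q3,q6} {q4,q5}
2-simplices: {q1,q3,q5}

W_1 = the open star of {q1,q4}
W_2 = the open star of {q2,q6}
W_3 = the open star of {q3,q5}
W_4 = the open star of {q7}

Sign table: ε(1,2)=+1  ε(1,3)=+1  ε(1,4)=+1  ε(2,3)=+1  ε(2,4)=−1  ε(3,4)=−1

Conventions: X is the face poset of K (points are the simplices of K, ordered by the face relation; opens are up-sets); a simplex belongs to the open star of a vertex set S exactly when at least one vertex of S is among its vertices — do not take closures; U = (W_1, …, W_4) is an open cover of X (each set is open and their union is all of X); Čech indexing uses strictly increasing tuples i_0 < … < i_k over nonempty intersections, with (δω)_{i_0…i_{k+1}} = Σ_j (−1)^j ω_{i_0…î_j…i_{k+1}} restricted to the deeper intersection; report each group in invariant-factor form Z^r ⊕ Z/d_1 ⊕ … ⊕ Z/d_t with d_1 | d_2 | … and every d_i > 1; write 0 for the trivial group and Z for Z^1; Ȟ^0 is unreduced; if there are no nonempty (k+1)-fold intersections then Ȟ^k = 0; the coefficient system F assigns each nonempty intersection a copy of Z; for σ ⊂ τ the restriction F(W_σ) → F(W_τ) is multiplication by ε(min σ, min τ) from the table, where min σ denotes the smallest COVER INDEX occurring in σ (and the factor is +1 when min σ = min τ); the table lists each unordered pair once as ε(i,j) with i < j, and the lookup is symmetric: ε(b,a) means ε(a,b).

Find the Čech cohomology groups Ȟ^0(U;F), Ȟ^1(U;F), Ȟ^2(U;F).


nonempty overlaps:
  W1={{q1},{q4},{q1,q3},{q1,q5},{q4,q5},{q1,q3,q5}} W2={{q2},{q6},{q3,q6}} W3={{q3},{q5},{q1,q3},{q1,q5},{q3,q5},{q3,q6},{q4,q5},{q1,q3,q5}} W4={{q7}}
  W13={{q1,q3},{q1,q5},{q4,q5},{q1,q3,q5}} W23={{q3,q6}}
C dims 4,2; δ0: rk 2, SNF 1^2
degree 0: 4−2−0 = 2 → Ȟ^0 ≅ Z^2
degree 1: 2−0−2 = 0 → Ȟ^1 ≅ 0
degree 2: 0−0−0 = 0 → Ȟ^2 ≅ 0

Ȟ^0(U;F) ≅ Z^2,  Ȟ^1(U;F) ≅ 0,  Ȟ^2(U;F) ≅ 0
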